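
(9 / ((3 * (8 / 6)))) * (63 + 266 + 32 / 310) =459099 / 620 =740.48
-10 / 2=-5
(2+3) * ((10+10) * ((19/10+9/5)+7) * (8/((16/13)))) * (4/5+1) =12519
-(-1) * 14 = 14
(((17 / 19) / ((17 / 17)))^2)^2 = 83521 / 130321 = 0.64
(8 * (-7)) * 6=-336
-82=-82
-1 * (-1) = 1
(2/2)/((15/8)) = 8/15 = 0.53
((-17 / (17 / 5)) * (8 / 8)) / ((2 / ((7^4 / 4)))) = -12005 / 8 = -1500.62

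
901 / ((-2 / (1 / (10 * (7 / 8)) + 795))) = -25073929 / 70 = -358198.99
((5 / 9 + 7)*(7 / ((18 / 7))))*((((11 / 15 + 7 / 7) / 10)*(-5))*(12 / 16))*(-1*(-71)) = -949.21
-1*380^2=-144400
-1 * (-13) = 13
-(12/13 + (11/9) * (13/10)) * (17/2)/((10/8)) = -49963/2925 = -17.08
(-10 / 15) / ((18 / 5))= -5 / 27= -0.19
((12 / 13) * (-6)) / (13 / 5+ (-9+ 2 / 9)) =1620 / 1807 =0.90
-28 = -28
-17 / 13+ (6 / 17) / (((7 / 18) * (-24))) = -4163 / 3094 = -1.35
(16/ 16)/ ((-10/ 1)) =-1/ 10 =-0.10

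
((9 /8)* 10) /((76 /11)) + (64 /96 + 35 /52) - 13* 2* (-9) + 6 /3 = 2833205 /11856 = 238.97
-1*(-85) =85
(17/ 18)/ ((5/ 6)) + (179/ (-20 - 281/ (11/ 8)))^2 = 161701823/ 91365360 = 1.77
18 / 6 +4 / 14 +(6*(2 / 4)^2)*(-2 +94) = 989 / 7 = 141.29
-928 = -928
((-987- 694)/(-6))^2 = 2825761/36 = 78493.36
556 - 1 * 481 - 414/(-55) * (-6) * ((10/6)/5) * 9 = -60.49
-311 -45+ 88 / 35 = -12372 / 35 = -353.49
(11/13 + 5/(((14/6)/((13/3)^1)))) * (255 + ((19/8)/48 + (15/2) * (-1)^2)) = 46477559/17472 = 2660.12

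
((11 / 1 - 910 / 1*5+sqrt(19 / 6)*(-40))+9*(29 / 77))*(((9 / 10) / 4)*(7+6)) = -20430657 / 1540 - 39*sqrt(114) / 2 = -13474.86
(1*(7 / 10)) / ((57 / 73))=511 / 570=0.90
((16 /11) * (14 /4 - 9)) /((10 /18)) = -72 /5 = -14.40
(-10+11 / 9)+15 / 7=-418 / 63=-6.63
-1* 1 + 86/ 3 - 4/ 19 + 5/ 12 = 6355/ 228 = 27.87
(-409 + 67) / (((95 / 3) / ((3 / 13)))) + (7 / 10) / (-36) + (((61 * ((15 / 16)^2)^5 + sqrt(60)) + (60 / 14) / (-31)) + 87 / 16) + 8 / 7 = 2 * sqrt(15) + 1002793042976346905 / 27915500717604864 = 43.67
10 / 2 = 5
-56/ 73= -0.77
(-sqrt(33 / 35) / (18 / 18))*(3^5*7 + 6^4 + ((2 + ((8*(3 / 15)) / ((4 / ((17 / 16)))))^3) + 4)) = -192196913*sqrt(1155) / 2240000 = -2916.01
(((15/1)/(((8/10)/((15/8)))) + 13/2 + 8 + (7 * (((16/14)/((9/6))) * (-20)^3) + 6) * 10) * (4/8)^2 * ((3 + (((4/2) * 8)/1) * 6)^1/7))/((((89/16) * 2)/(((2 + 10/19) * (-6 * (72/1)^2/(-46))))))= -63047774205504/272251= -231579587.24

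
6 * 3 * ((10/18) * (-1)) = -10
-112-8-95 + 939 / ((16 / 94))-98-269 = 39477 / 8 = 4934.62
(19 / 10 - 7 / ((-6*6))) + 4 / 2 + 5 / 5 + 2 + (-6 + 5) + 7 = 2357 / 180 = 13.09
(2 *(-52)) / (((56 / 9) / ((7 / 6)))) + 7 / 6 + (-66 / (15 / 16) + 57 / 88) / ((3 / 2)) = -42791 / 660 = -64.83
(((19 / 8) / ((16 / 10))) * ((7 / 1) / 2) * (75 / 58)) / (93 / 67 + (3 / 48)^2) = 26733 / 5539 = 4.83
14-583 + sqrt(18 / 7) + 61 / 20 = -11319 / 20 + 3*sqrt(14) / 7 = -564.35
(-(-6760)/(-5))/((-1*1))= 1352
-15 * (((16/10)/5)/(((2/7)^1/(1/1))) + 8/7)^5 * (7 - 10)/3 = 29214414332928/32826171875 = 889.97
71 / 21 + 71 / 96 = 923 / 224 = 4.12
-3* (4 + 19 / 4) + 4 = -89 / 4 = -22.25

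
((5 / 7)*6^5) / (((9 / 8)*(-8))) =-4320 / 7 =-617.14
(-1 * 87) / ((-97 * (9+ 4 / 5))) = 435 / 4753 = 0.09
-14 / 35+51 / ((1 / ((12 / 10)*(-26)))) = -7958 / 5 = -1591.60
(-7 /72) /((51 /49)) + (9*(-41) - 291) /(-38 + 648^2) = -4306987 /45345528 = -0.09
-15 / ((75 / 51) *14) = -51 / 70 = -0.73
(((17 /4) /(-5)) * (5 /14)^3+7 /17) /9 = 69607 /1679328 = 0.04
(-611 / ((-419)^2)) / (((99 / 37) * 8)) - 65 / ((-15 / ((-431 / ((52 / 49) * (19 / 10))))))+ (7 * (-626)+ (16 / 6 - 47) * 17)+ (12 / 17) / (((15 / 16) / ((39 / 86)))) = -58530372923440631 / 9655932246840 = -6061.60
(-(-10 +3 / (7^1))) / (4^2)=67 / 112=0.60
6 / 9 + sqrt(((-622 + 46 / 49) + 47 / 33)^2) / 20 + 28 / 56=346561 / 10780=32.15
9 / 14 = 0.64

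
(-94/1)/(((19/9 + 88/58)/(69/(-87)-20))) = 538.69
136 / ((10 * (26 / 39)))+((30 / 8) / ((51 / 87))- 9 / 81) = 81659 / 3060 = 26.69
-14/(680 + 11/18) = -252/12251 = -0.02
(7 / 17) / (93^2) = 7 / 147033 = 0.00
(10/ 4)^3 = 125/ 8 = 15.62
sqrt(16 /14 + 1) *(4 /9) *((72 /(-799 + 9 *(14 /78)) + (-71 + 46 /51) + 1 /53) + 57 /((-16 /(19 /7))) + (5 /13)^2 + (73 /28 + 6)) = -384687424223 *sqrt(105) /85234704516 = -46.25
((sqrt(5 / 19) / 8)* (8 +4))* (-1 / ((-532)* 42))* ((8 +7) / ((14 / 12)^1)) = 45* sqrt(95) / 990584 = 0.00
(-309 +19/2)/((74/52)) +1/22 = -171277/814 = -210.41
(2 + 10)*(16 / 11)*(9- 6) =576 / 11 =52.36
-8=-8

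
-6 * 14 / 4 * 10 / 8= -105 / 4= -26.25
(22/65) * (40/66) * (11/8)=11/39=0.28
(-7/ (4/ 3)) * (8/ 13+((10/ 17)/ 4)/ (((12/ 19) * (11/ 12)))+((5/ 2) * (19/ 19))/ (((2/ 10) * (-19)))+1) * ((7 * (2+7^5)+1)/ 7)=-106912.50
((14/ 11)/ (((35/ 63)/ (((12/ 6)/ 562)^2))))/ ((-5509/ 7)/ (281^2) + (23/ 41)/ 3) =7749/ 47280805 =0.00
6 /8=3 /4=0.75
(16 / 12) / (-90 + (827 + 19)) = 1 / 567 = 0.00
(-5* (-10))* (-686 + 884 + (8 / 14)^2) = 485900 / 49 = 9916.33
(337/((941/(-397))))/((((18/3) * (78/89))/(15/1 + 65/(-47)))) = -1905155360/5174559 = -368.18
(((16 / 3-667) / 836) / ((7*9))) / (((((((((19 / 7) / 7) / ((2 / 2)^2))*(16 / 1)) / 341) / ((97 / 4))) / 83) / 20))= -17339639975 / 623808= -27796.44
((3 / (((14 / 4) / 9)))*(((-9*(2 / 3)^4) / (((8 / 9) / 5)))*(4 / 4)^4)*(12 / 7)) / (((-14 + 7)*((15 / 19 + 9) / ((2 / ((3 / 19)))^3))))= 41702720 / 10633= 3922.01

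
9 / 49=0.18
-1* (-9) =9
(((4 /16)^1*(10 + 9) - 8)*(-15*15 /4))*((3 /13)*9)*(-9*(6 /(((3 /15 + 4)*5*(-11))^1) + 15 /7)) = -8912025 /1232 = -7233.79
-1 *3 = -3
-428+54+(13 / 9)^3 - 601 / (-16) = -3889055 / 11664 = -333.42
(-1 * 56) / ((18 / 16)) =-448 / 9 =-49.78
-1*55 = -55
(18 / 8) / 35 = 9 / 140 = 0.06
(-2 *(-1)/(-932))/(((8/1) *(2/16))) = -1/466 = -0.00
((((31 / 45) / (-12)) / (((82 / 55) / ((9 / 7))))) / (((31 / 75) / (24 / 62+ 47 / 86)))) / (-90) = 136895 / 110180448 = 0.00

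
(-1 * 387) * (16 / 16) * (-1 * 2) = 774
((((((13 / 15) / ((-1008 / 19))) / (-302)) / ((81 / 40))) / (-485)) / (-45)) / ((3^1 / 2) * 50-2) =247 / 14731971641100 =0.00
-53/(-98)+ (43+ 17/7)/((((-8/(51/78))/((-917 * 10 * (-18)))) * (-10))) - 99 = 155904139/2548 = 61186.87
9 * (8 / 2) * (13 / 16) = 117 / 4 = 29.25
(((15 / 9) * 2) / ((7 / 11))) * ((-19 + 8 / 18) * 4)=-73480 / 189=-388.78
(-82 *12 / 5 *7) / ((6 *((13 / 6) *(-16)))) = 861 / 130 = 6.62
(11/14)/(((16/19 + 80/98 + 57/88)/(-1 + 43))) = 2703624/188939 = 14.31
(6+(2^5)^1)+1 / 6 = 229 / 6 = 38.17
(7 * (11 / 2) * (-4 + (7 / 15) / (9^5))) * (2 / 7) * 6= -77944526 / 295245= -264.00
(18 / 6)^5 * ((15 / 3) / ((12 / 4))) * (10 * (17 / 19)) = 68850 / 19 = 3623.68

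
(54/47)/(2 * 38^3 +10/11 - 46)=297/28357168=0.00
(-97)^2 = 9409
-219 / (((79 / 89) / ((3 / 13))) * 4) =-58473 / 4108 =-14.23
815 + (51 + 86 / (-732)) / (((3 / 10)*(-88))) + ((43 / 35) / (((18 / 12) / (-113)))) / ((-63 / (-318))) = 41356219 / 119560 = 345.90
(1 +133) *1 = 134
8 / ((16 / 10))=5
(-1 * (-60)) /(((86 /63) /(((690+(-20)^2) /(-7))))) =-294300 /43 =-6844.19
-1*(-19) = 19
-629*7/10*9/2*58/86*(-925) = 212598855/172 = 1236039.85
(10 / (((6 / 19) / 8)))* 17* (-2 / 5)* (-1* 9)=15504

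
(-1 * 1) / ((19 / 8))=-8 / 19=-0.42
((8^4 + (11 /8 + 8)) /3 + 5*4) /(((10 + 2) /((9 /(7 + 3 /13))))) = 9217 /64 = 144.02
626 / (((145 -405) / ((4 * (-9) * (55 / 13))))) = 366.71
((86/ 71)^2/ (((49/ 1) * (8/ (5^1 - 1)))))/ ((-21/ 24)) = -29584/ 1729063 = -0.02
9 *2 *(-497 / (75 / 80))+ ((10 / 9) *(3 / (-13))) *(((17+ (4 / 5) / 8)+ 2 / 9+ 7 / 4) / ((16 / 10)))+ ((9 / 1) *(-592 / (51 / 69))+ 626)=-7698827249 / 477360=-16127.93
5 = 5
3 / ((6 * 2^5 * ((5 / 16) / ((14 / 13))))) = 7 / 130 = 0.05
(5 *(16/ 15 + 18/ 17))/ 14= 271/ 357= 0.76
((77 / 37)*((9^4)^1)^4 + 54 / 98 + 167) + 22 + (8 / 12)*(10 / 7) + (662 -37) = 3856285257881673.80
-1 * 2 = -2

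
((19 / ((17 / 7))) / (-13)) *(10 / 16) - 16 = -28953 / 1768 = -16.38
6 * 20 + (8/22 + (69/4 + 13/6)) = 18451/132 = 139.78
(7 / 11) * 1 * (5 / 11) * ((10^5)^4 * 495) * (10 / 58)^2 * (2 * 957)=23625000000000000000000000 / 29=814655172413793103448275.90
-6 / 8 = -3 / 4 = -0.75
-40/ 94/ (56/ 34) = -85/ 329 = -0.26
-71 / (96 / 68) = -1207 / 24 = -50.29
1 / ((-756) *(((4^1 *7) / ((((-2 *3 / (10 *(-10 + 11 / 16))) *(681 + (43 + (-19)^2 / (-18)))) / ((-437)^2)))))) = -12671 / 1129354381890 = -0.00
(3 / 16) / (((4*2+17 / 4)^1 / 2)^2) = 0.00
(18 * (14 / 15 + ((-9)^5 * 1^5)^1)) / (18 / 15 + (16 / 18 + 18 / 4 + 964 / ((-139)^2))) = -160099.41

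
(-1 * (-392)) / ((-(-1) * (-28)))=-14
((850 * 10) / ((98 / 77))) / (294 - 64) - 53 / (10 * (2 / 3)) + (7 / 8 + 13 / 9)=1356653 / 57960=23.41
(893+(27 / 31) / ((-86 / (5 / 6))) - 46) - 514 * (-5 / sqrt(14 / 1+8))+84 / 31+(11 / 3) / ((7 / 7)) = 1285 * sqrt(22) / 11+13650473 / 15996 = 1401.29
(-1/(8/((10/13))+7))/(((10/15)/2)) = -5/29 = -0.17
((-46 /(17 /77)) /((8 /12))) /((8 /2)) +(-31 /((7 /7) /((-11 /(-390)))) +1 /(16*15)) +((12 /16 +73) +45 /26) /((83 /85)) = -1.70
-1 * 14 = -14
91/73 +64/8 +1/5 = 9.45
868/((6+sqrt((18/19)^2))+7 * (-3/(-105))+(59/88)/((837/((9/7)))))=4723968480/38904157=121.43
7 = 7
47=47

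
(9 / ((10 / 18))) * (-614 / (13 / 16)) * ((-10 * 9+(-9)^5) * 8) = 376476035328 / 65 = 5791939005.05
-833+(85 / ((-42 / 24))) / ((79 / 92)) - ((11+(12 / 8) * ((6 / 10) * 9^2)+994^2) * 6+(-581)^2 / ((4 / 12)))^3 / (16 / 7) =-10114743326564481673678193 / 69125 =-146325400745959951879.61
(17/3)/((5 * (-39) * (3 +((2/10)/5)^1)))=-0.01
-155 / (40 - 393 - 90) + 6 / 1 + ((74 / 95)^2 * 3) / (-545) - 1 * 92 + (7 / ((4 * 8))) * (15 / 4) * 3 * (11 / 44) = -94870579455623 / 1115622848000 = -85.04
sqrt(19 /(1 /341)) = sqrt(6479) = 80.49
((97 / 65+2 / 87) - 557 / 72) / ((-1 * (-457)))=-844289 / 62024040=-0.01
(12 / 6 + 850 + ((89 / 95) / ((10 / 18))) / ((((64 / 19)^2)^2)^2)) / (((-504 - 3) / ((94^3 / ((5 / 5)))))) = -207487417978703073043399 / 148653972075315200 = -1395774.46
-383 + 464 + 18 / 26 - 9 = 945 / 13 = 72.69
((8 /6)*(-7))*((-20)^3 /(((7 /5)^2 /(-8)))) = -6400000 /21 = -304761.90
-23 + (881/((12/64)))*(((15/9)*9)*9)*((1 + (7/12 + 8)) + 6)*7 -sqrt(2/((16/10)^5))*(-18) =225*sqrt(5)/64 + 69193717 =69193724.86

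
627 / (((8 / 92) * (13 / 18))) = 129789 / 13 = 9983.77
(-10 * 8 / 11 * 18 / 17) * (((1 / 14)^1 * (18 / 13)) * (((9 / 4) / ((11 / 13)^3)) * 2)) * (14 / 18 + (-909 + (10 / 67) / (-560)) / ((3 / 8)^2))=29876263307280 / 817128851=36562.49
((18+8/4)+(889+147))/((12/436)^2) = 4182112/3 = 1394037.33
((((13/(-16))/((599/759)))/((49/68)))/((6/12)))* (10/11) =-2.60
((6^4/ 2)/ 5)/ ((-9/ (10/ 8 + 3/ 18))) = -102/ 5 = -20.40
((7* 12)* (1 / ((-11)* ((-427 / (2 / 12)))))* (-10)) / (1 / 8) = -160 / 671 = -0.24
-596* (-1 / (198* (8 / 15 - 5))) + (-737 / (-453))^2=298395083 / 151239033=1.97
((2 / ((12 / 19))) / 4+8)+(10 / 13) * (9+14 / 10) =403 / 24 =16.79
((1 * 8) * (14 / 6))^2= 3136 / 9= 348.44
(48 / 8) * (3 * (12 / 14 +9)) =1242 / 7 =177.43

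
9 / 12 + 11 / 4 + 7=21 / 2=10.50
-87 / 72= -29 / 24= -1.21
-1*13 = -13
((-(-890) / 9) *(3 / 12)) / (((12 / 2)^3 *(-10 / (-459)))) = 1513 / 288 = 5.25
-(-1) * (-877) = -877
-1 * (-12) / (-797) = -12 / 797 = -0.02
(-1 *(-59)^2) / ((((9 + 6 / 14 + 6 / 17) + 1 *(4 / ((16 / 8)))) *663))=-24367 / 54678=-0.45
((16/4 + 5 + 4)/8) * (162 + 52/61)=64571/244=264.64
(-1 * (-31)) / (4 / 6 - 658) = -93 / 1972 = -0.05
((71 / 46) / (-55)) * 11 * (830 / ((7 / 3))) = -17679 / 161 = -109.81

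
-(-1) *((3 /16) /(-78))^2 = 1 /173056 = 0.00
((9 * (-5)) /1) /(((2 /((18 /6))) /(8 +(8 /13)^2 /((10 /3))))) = -92556 /169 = -547.67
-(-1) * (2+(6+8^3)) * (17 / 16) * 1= 1105 / 2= 552.50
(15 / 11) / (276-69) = 5 / 759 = 0.01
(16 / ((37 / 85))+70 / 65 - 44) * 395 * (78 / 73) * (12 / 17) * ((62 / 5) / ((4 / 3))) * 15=-11767249080 / 45917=-256272.17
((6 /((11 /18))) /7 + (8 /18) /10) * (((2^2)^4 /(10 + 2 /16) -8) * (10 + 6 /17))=3208960 /12393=258.93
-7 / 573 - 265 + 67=-113461 / 573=-198.01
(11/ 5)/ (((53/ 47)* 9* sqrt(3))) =517* sqrt(3)/ 7155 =0.13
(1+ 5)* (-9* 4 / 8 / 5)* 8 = -216 / 5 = -43.20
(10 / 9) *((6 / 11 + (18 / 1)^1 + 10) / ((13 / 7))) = 21980 / 1287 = 17.08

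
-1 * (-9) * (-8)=-72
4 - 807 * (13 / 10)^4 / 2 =-22968727 / 20000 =-1148.44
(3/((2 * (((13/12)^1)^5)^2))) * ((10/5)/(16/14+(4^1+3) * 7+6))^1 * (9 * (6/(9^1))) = 2600529297408/18059462432219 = 0.14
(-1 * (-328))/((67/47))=15416/67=230.09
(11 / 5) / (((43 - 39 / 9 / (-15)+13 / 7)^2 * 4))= 218295 / 808947364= 0.00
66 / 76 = 33 / 38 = 0.87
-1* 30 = -30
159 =159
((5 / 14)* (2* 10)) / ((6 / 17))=425 / 21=20.24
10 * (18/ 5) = 36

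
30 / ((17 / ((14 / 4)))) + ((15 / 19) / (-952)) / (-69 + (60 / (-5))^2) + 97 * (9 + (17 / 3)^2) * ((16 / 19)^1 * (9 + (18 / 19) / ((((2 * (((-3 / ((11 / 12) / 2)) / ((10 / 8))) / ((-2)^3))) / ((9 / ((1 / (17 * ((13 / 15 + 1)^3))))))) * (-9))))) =-99583397939393 / 417561480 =-238487.99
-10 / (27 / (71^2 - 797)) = -42440 / 27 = -1571.85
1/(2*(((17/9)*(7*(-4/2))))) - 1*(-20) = 9511/476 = 19.98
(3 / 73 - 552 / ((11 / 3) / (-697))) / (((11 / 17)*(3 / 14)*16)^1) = 3342272437 / 70664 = 47298.09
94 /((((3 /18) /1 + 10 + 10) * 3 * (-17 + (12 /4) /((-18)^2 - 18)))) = -19176 /209693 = -0.09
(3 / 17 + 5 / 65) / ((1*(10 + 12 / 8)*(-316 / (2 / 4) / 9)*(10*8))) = -63 / 16062280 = -0.00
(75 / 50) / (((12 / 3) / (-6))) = -9 / 4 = -2.25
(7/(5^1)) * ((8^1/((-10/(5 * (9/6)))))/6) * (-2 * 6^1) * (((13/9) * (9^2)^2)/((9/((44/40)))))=486486/25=19459.44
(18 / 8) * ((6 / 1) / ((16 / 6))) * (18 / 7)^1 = 729 / 56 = 13.02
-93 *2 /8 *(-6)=279 /2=139.50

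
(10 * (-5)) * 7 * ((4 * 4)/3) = -5600/3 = -1866.67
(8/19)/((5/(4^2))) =128/95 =1.35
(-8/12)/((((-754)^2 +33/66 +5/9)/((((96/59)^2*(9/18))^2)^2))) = -5410421842378752/1502560944949361319547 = -0.00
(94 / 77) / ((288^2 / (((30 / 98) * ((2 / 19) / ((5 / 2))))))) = 47 / 247750272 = 0.00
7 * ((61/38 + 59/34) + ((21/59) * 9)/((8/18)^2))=136.90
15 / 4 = 3.75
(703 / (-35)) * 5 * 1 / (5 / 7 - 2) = 703 / 9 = 78.11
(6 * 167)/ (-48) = -20.88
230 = 230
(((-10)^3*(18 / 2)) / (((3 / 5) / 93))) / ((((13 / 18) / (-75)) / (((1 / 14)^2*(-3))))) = -1412437500 / 637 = -2217327.32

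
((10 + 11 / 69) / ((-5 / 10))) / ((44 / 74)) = -25937 / 759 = -34.17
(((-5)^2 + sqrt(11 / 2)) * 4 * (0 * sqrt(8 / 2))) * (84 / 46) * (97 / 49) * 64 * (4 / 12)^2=0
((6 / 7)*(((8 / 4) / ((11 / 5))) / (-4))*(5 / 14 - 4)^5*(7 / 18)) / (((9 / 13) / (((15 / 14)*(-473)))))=-35576.40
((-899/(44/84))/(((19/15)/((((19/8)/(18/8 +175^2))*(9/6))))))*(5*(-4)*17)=72212175/1347599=53.59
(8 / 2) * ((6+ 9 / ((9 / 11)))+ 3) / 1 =80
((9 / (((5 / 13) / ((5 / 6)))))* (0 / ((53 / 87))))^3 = 0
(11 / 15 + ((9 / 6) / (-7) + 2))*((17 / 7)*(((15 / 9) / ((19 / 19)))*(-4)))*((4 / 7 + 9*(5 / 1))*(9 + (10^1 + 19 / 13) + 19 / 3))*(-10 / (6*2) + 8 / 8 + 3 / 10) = -1199144606 / 51597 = -23240.59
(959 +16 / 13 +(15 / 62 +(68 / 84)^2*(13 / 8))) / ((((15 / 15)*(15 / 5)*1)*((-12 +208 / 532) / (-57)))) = 493522664995 / 313604928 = 1573.71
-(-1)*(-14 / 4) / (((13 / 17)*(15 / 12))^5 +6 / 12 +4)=-0.66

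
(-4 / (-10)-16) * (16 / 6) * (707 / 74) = -73528 / 185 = -397.45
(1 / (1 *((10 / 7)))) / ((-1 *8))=-7 / 80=-0.09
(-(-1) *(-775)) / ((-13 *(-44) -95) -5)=-775 / 472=-1.64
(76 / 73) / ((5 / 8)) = 1.67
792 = 792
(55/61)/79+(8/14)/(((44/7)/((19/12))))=98821/636108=0.16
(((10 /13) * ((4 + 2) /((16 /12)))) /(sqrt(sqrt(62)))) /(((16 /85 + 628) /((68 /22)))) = 65025 * 62^(3 /4) /236704468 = 0.01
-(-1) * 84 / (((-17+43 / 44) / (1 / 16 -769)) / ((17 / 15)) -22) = -511258 / 133789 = -3.82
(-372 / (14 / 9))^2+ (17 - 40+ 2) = 2801247 / 49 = 57168.31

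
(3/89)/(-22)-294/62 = -287919/60698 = -4.74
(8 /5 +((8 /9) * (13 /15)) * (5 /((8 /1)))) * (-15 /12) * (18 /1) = -281 /6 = -46.83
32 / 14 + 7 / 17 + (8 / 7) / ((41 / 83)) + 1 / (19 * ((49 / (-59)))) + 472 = 309494698 / 648907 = 476.95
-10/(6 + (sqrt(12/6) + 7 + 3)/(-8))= -1520/721 - 40 * sqrt(2)/721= -2.19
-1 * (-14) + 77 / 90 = 1337 / 90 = 14.86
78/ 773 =0.10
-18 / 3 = -6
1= 1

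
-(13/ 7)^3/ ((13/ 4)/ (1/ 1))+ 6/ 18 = -1685/ 1029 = -1.64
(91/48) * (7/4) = 637/192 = 3.32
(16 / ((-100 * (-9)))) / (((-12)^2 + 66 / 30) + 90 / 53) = 0.00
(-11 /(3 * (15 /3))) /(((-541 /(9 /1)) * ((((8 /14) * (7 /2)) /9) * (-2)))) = -297 /10820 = -0.03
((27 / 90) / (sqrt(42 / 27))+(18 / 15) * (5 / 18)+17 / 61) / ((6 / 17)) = 51 * sqrt(14) / 280+952 / 549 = 2.42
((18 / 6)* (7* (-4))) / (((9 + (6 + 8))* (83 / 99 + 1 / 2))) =-16632 / 6095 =-2.73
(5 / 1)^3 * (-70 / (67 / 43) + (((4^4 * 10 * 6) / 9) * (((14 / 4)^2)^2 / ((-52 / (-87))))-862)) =46552688500 / 871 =53447403.56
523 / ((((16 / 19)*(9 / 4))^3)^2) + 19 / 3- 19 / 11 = 380945258417 / 23944605696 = 15.91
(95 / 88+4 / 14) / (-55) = -841 / 33880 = -0.02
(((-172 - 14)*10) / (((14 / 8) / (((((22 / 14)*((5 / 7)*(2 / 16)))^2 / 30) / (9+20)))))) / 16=-93775 / 62387584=-0.00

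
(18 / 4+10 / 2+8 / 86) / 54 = 275 / 1548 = 0.18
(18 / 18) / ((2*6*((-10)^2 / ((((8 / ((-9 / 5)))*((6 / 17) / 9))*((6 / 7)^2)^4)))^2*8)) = 644972544 / 240107923365367225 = 0.00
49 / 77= 7 / 11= 0.64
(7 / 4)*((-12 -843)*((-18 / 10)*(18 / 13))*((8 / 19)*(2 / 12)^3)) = 189 / 26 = 7.27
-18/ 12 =-3/ 2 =-1.50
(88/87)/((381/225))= 2200/3683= 0.60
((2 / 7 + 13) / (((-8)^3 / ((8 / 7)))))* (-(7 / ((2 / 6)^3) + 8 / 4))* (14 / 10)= 17763 / 2240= 7.93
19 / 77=0.25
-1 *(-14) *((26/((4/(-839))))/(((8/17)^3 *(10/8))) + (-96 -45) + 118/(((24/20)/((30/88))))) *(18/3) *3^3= -335074479327/3520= -95191613.45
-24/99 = -8/33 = -0.24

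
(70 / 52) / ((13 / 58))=1015 / 169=6.01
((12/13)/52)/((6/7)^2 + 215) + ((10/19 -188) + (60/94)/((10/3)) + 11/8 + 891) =8998923442485/12762748856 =705.09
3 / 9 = 1 / 3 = 0.33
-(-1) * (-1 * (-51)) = 51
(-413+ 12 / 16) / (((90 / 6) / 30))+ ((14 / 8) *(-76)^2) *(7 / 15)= 116777 / 30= 3892.57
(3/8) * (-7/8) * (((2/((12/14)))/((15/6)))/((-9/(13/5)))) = 637/7200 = 0.09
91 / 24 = 3.79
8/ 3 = 2.67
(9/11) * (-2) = -18/11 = -1.64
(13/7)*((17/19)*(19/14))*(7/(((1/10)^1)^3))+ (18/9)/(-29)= 3204486/203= 15785.65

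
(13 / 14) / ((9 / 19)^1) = 247 / 126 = 1.96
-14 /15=-0.93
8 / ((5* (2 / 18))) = 72 / 5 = 14.40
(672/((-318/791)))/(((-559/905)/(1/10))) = 8017576/29627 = 270.62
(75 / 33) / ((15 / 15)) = 25 / 11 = 2.27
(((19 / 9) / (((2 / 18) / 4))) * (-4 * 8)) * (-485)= 1179520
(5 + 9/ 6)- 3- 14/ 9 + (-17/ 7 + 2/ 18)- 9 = -1181/ 126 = -9.37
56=56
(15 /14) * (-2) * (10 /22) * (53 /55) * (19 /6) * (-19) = 95665 /1694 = 56.47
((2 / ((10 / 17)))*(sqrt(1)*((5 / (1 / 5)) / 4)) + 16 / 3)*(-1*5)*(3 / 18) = -22.15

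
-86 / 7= -12.29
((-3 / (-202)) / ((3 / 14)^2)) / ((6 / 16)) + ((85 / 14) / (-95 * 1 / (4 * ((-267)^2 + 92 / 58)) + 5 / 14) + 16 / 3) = 29053891322 / 1251692091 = 23.21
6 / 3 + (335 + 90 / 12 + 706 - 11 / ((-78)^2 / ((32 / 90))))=143802857 / 136890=1050.50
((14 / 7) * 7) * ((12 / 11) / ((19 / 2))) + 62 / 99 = 382 / 171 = 2.23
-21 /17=-1.24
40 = 40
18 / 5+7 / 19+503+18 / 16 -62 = 339031 / 760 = 446.09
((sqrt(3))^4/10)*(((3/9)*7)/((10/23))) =483/100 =4.83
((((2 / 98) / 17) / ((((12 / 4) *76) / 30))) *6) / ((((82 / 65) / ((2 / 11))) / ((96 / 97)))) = 93600 / 692383769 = 0.00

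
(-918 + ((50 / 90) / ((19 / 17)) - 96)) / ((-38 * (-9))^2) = -173309 / 20000844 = -0.01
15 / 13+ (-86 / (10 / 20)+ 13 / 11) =-24262 / 143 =-169.66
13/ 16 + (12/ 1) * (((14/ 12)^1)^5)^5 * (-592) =-49619418617103033007555/ 148074416822550528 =-335097.85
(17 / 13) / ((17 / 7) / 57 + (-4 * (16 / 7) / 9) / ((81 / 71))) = -1648269 / 1068665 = -1.54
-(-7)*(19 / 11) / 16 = 133 / 176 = 0.76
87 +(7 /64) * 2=87.22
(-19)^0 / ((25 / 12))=12 / 25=0.48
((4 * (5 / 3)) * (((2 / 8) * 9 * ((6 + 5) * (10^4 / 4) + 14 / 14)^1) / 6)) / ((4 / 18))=1237545 / 4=309386.25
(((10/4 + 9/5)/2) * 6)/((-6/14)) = -301/10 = -30.10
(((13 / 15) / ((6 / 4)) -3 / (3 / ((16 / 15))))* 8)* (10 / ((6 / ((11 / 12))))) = -484 / 81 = -5.98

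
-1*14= -14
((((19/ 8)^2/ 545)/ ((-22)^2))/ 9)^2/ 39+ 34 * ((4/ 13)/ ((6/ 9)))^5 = 18309863994098030654881/ 25713826600547907993600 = 0.71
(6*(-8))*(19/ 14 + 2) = -1128/ 7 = -161.14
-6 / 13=-0.46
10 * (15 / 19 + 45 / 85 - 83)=-263830 / 323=-816.81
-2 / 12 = -1 / 6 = -0.17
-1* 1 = -1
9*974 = 8766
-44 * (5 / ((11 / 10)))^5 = -1250000000 / 14641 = -85376.68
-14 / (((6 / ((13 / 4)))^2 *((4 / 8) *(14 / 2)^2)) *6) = -169 / 6048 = -0.03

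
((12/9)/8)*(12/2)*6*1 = 6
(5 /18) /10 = 1 /36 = 0.03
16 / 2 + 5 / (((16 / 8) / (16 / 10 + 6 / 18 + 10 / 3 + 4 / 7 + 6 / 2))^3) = 101749544 / 231525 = 439.48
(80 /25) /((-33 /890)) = -2848 /33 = -86.30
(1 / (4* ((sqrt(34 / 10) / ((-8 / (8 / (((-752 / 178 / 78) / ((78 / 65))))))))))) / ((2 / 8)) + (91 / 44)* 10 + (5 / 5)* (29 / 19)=470* sqrt(85) / 177021 + 9283 / 418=22.23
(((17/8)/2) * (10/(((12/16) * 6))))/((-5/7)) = -119/36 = -3.31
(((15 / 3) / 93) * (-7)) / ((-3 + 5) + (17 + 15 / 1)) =-35 / 3162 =-0.01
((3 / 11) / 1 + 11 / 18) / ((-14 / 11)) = -25 / 36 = -0.69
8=8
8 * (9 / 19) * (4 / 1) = 288 / 19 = 15.16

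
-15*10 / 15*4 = -40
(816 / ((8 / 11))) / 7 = 1122 / 7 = 160.29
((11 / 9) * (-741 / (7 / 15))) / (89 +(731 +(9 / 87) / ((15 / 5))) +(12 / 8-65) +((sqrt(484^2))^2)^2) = -71630 / 2025418632979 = -0.00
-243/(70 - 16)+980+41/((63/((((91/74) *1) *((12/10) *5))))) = 217627/222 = 980.30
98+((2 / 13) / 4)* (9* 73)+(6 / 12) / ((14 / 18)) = 11276 / 91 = 123.91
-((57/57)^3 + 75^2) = -5626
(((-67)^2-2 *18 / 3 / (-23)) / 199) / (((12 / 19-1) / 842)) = -51560.21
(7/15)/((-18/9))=-7/30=-0.23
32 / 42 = 16 / 21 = 0.76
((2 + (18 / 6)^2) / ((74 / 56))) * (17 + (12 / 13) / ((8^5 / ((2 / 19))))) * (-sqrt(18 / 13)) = -3972993717 * sqrt(26) / 121658368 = -166.52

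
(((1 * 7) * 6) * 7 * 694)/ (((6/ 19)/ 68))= 43935752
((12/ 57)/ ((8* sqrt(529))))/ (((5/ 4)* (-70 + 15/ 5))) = -2/ 146395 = -0.00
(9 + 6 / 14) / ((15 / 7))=22 / 5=4.40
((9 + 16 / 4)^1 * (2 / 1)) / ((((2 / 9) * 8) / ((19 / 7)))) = 2223 / 56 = 39.70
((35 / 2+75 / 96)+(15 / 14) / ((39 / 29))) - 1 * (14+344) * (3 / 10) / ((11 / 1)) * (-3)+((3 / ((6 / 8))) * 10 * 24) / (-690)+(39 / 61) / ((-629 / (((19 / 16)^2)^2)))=13597656954121507 / 289462513500160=46.98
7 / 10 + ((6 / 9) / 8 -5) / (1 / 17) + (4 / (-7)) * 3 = -35531 / 420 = -84.60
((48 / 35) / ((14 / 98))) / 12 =4 / 5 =0.80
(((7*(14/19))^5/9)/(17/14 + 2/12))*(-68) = -4302662992768/215420613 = -19973.31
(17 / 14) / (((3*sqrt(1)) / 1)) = 17 / 42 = 0.40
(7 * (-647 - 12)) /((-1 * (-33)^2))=4613 /1089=4.24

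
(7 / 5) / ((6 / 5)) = 1.17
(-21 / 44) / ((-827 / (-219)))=-4599 / 36388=-0.13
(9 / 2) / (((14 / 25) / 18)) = 2025 / 14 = 144.64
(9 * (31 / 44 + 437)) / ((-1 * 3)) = -57777 / 44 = -1313.11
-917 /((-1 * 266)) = 131 /38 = 3.45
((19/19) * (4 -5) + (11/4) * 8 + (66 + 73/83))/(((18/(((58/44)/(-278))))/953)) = -100792139/4568652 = -22.06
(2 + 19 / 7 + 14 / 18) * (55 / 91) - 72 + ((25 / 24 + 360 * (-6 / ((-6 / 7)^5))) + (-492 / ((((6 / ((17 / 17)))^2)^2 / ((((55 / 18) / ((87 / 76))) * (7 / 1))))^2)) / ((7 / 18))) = 1746441344772143 / 379602637596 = 4600.71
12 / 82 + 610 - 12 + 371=969.15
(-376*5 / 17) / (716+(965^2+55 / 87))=-81780 / 689170837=-0.00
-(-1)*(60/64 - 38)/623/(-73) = 0.00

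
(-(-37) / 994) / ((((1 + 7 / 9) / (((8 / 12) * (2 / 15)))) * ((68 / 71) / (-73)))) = -2701 / 19040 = -0.14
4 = 4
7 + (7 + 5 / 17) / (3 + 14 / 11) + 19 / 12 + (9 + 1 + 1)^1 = 204133 / 9588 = 21.29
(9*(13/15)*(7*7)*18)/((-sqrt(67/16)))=-137592*sqrt(67)/335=-3361.91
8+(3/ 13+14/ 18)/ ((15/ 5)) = 8.34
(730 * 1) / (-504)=-365 / 252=-1.45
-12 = -12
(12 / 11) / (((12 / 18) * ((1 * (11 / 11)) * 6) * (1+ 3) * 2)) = 3 / 88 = 0.03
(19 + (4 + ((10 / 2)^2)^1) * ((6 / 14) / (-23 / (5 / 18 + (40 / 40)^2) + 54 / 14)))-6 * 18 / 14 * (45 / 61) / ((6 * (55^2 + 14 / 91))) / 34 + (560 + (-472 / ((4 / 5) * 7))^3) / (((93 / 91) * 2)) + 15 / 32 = -6381553671735019423 / 21805698950112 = -292655.31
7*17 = 119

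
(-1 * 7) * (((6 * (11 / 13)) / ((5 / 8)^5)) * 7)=-105971712 / 40625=-2608.53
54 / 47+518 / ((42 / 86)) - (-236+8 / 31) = 5671624 / 4371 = 1297.56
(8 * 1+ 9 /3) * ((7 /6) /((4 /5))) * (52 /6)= 5005 /36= 139.03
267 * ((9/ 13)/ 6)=801/ 26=30.81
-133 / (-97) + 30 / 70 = 1222 / 679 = 1.80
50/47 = 1.06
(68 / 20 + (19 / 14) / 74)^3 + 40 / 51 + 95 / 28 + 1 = 319841356946393 / 7088583432000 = 45.12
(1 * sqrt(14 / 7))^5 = 5.66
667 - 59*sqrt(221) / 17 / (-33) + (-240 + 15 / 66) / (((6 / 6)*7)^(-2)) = -243801 / 22 + 59*sqrt(221) / 561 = -11080.30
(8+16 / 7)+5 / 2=179 / 14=12.79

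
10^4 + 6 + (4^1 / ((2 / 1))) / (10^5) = 500300001 / 50000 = 10006.00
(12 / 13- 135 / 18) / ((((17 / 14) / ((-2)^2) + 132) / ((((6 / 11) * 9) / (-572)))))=0.00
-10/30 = -1/3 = -0.33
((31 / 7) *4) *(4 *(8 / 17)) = 3968 / 119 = 33.34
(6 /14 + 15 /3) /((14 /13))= 5.04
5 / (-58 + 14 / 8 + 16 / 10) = -100 / 1093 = -0.09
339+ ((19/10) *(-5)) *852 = -7755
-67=-67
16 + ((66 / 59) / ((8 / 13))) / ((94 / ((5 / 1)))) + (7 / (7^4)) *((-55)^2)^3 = 614067454106527 / 7609112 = 80701592.26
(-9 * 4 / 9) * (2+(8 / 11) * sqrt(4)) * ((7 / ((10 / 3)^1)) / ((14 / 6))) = -12.44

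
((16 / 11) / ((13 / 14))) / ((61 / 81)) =18144 / 8723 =2.08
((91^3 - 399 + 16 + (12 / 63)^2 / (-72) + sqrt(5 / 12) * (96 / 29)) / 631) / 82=8 * sqrt(15) / 750259 + 1494701585 / 102681999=14.56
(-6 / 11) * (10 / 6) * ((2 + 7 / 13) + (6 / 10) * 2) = -486 / 143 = -3.40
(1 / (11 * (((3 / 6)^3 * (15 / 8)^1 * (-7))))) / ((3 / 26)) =-1664 / 3465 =-0.48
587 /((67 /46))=27002 /67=403.01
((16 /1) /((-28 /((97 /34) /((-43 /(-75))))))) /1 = -2.84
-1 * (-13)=13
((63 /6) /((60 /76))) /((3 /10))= 133 /3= 44.33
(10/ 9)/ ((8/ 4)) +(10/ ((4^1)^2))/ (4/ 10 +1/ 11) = 395/ 216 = 1.83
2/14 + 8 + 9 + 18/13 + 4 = 2050/91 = 22.53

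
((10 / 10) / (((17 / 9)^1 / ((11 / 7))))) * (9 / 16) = 891 / 1904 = 0.47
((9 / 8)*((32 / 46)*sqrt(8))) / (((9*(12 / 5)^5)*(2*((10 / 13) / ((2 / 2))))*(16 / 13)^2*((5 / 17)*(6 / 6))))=4668625*sqrt(2) / 1465122816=0.00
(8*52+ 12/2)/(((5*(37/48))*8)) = 2532/185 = 13.69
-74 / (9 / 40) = -2960 / 9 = -328.89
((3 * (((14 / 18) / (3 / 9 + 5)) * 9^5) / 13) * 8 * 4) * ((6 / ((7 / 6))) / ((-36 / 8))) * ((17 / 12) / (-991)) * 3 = 4015332 / 12883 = 311.68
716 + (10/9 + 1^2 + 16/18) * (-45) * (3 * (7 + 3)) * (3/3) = -3334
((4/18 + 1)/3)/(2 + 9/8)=88/675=0.13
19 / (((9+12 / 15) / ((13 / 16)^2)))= 16055 / 12544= 1.28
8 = 8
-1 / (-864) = 1 / 864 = 0.00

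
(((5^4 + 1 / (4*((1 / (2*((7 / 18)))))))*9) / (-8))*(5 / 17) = -206.87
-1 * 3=-3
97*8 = 776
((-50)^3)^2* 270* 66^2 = 18376875000000000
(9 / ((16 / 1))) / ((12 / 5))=15 / 64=0.23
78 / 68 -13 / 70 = 572 / 595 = 0.96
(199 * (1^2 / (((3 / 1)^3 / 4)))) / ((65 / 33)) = 8756 / 585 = 14.97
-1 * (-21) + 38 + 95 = 154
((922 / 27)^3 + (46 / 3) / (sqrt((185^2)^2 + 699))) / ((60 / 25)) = 115 * sqrt(292837831) / 10542161916 + 979721810 / 59049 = 16591.68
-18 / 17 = -1.06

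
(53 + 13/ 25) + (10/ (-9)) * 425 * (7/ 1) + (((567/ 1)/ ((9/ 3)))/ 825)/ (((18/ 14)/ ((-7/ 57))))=-152928001/ 47025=-3252.06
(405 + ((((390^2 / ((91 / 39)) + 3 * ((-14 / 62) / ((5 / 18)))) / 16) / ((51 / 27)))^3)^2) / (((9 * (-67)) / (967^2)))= -107964514214023946777407079468672758309153605631311364329 / 691650478976396975665917952000000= -156096926837678523952894.20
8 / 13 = 0.62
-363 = -363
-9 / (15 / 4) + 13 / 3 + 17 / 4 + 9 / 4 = 253 / 30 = 8.43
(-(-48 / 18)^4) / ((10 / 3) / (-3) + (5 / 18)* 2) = 4096 / 45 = 91.02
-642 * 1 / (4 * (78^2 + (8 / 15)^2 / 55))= -3972375 / 150579128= -0.03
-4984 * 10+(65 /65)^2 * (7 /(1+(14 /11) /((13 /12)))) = -15499239 /311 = -49836.78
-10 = -10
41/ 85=0.48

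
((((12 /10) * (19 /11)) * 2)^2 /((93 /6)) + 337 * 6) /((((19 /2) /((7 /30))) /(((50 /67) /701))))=885346084 /16736455615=0.05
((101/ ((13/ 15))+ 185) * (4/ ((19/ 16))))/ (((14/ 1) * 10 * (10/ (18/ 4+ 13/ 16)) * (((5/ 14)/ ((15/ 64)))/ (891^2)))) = 1983908619/ 988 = 2008004.68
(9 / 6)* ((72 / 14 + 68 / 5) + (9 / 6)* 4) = 37.11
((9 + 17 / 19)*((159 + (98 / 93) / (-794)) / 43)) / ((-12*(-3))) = 275908330 / 271480113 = 1.02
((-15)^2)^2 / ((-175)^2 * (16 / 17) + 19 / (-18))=15491250 / 8819677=1.76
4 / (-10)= -2 / 5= -0.40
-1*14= -14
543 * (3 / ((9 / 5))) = 905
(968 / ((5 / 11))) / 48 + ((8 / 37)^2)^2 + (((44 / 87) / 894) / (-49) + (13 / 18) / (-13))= 87920711451484 / 1984071171845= 44.31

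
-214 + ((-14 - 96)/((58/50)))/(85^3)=-30490100/142477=-214.00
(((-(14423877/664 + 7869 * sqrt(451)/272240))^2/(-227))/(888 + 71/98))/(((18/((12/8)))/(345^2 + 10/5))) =-1658319434895630639763911/71477456815168000 -220659113218558833 * sqrt(451)/3573872840758400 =-23201904.91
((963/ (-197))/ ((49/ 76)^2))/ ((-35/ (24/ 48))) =2781144/ 16554895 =0.17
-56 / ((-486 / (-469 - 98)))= -196 / 3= -65.33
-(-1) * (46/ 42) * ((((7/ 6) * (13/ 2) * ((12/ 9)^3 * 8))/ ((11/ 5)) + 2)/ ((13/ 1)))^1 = 1380506/ 243243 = 5.68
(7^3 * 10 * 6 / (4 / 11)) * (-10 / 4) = -282975 / 2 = -141487.50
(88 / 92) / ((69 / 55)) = 1210 / 1587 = 0.76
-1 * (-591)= 591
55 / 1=55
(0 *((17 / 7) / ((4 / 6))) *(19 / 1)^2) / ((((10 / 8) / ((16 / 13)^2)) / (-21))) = 0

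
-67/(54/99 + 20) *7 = -5159/226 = -22.83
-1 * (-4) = 4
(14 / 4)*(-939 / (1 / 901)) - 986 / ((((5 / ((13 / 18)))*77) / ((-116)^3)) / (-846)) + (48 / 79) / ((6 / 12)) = -148756303014703 / 60830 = -2445443087.53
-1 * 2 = -2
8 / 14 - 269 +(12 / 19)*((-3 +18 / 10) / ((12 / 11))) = -178967 / 665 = -269.12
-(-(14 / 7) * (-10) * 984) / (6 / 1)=-3280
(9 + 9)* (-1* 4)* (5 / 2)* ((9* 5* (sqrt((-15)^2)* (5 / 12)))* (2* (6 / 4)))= -151875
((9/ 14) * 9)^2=33.47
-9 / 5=-1.80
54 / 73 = 0.74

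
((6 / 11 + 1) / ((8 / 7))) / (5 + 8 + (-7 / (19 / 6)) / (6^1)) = 2261 / 21120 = 0.11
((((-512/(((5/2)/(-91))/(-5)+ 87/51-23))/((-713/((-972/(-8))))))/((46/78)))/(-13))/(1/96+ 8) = 55431806976/830637605477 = 0.07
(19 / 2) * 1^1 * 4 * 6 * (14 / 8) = 399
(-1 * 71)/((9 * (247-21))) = -0.03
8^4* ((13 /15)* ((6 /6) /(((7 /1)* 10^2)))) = 13312 /2625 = 5.07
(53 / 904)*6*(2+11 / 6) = 1219 / 904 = 1.35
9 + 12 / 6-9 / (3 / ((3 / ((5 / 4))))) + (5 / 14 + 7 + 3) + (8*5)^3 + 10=4481691 / 70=64024.16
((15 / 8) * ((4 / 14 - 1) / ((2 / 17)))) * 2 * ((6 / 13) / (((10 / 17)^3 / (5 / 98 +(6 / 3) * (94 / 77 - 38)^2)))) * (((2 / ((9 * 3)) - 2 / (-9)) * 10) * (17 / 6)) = -45551143765357 / 38846808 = -1172583.96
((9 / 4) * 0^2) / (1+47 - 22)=0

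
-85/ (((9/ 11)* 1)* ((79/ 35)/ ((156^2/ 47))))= -88488400/ 3713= -23832.05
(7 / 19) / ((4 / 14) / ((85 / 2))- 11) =-0.03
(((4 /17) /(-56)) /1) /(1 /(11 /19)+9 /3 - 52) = 11 /123760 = 0.00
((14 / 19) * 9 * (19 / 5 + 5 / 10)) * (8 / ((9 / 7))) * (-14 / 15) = -235984 / 1425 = -165.60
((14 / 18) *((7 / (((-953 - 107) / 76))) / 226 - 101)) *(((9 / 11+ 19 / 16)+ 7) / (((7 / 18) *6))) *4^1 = -639180097 / 527032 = -1212.79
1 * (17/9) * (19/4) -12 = -109/36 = -3.03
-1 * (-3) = 3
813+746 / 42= 17446 / 21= 830.76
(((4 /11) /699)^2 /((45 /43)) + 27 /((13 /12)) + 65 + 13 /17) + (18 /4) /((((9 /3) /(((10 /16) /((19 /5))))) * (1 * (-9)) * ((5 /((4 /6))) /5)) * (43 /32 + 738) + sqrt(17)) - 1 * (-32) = 95634754794227462599289662478 /779497124107820969289498345 - 180000 * sqrt(17) /1325775557582401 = 122.69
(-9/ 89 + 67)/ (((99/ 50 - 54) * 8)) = -74425/ 462978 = -0.16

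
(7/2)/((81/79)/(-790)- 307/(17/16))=-3713395/306559297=-0.01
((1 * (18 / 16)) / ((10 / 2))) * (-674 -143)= -7353 / 40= -183.82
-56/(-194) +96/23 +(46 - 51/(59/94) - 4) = -4579592/131629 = -34.79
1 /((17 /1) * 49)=0.00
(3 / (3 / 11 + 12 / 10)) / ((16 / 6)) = 0.76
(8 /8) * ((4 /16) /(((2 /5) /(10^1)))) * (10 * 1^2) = 125 /2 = 62.50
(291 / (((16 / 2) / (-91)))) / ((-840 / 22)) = 13871 / 160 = 86.69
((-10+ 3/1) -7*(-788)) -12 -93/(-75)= 137456/25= 5498.24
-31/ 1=-31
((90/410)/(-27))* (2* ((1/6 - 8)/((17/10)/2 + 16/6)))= 940/25953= 0.04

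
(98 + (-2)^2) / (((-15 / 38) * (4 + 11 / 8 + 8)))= -19.32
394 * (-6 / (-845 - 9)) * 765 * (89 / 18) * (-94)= -420266010 / 427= -984229.53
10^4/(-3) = -10000/3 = -3333.33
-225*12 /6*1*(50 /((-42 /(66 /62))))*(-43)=-5321250 /217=-24521.89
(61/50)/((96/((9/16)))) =183/25600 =0.01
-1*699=-699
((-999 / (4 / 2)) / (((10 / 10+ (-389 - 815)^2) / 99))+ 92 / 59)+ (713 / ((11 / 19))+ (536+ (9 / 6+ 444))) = 2214.57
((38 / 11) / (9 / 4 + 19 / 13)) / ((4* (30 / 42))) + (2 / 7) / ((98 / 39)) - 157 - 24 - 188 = -368.56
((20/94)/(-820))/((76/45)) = -0.00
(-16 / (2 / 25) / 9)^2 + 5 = 40405 / 81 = 498.83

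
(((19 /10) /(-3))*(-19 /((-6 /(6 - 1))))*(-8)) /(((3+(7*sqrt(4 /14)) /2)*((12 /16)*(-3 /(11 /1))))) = -5776 /27+2888*sqrt(14) /81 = -80.52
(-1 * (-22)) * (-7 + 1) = -132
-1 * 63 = -63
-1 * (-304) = 304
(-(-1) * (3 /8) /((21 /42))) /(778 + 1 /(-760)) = 190 /197093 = 0.00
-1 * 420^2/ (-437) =176400/ 437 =403.66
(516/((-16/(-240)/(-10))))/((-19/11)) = 851400/19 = 44810.53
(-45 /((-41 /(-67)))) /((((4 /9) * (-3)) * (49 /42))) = 27135 /574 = 47.27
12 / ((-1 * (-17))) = 12 / 17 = 0.71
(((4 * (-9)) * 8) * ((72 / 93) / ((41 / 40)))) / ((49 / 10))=-2764800 / 62279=-44.39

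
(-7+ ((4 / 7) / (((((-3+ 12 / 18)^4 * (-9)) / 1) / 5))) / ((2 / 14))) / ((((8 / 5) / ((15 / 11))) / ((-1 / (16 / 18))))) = 11466225 / 1690304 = 6.78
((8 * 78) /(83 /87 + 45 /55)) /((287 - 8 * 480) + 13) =-12441 /125080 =-0.10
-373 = -373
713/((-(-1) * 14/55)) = 39215/14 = 2801.07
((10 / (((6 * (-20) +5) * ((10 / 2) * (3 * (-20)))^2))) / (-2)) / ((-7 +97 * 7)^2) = 1 / 934778880000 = 0.00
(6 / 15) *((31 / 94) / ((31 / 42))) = 42 / 235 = 0.18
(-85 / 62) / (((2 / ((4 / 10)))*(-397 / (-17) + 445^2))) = -0.00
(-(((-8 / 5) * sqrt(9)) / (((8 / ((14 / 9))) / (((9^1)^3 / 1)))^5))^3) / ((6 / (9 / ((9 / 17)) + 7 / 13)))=103243625902720205158796178745545701249399559 / 1703936000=60591258065279567518261350000000000.00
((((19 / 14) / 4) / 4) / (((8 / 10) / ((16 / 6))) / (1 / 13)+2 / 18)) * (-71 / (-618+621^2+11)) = -3195 / 819352352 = -0.00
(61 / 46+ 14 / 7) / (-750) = -51 / 11500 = -0.00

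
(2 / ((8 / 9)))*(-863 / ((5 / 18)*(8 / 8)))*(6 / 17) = -2467.16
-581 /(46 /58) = -16849 /23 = -732.57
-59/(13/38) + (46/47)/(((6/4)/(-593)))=-1025350/1833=-559.38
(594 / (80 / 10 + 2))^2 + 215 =93584 / 25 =3743.36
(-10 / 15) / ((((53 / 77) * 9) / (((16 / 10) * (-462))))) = 189728 / 2385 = 79.55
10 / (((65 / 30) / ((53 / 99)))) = 1060 / 429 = 2.47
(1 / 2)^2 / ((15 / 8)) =2 / 15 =0.13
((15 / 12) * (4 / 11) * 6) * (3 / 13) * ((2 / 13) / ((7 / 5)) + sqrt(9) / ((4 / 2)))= 13185 / 13013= 1.01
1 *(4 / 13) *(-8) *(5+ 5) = -320 / 13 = -24.62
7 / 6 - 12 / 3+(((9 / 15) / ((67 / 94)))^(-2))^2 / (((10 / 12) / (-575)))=-1451348186647 / 1054011096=-1376.98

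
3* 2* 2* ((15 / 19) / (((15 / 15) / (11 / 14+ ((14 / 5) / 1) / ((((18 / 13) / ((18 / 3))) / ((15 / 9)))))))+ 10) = 42430 / 133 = 319.02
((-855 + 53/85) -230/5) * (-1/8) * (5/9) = 19133/306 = 62.53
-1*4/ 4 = -1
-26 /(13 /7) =-14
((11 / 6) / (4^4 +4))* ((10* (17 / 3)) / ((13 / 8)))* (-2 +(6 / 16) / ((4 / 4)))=-187 / 468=-0.40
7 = 7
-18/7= -2.57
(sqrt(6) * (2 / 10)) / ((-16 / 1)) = -sqrt(6) / 80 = -0.03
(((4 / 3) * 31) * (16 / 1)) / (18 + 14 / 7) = 496 / 15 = 33.07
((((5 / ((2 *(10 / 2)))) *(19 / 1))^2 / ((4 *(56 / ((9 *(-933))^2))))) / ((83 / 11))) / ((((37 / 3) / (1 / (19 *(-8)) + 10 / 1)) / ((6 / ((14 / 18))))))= 37003372293591 / 1572352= 23533771.25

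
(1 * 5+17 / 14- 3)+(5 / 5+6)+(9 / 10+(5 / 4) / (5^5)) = 194507 / 17500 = 11.11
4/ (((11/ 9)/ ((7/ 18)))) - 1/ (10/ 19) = -69/ 110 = -0.63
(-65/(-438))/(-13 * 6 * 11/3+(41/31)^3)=-387283/740334318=-0.00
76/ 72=19/ 18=1.06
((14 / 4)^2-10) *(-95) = -855 / 4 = -213.75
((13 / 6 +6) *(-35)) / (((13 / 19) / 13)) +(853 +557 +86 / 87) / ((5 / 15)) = -208429 / 174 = -1197.87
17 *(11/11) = 17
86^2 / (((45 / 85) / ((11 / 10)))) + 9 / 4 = 2766509 / 180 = 15369.49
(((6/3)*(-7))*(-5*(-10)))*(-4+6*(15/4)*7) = -107450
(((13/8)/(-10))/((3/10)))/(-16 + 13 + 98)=-13/2280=-0.01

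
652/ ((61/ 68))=726.82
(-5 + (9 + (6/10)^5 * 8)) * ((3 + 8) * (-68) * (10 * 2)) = -43216448/625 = -69146.32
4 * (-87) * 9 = -3132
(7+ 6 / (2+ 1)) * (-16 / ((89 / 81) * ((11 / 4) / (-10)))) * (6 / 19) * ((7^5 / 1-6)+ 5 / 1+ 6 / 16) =47047093920 / 18601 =2529277.67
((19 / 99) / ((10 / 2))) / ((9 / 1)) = 19 / 4455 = 0.00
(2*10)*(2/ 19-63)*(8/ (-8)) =23900/ 19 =1257.89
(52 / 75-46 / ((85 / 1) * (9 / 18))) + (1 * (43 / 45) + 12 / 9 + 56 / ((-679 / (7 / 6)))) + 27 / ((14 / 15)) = 159633911 / 5194350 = 30.73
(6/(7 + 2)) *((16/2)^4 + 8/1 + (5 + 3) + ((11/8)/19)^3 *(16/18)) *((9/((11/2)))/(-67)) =-242472017/3621552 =-66.95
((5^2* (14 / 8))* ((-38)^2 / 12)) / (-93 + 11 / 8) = -126350 / 2199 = -57.46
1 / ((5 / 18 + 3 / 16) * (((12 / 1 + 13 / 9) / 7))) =9072 / 8107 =1.12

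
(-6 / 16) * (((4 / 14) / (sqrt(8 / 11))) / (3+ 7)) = -3 * sqrt(22) / 1120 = -0.01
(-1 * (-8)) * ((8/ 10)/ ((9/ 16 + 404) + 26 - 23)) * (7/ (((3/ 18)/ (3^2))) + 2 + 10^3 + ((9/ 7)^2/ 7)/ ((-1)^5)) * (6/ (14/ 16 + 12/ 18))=84.32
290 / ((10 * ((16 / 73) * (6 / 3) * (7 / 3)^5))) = 514431 / 537824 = 0.96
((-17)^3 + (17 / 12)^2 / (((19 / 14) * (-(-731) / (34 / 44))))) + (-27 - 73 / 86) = -6394088801 / 1294128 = -4940.85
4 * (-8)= -32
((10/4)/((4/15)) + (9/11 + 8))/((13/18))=14409/572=25.19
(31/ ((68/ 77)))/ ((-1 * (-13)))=2387/ 884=2.70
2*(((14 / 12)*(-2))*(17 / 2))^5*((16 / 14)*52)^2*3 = -5267510446016 / 81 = -65030993160.69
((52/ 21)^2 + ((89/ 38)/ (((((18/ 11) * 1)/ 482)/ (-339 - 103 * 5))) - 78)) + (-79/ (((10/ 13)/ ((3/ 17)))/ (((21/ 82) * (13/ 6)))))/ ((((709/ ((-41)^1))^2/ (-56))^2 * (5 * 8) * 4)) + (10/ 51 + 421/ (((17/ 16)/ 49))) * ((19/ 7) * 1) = -214574091200195964685829/ 399929594769334700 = -536529.66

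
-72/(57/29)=-696/19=-36.63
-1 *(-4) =4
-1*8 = -8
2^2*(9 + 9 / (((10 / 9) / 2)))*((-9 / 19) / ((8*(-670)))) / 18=63 / 127300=0.00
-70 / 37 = -1.89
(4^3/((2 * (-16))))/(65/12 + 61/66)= -88/279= -0.32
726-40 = 686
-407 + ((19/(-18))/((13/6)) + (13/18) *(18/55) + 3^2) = -854248/2145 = -398.25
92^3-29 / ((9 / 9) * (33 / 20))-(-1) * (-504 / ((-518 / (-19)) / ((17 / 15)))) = 4753655032 / 6105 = 778649.47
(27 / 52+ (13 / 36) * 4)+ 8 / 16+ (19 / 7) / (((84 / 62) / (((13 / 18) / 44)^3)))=4677903337885 / 1898743182336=2.46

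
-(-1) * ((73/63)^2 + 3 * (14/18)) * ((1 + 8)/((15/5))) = 14590/1323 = 11.03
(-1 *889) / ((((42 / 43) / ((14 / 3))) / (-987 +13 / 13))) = 37691822 / 9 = 4187980.22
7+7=14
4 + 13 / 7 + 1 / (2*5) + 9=1047 / 70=14.96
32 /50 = 16 /25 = 0.64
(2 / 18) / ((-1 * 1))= -1 / 9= -0.11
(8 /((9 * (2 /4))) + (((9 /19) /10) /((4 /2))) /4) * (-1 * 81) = -219609 /1520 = -144.48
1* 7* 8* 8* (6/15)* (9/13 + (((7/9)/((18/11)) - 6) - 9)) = -13050688/5265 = -2478.76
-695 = -695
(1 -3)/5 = -2/5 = -0.40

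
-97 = -97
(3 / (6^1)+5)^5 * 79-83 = 12720373 / 32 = 397511.66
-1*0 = 0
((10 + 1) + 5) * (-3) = -48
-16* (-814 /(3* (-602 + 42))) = -814 /105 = -7.75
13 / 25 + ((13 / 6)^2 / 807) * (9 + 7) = 111319 / 181575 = 0.61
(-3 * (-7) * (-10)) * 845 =-177450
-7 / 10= -0.70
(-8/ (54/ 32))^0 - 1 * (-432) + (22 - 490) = -35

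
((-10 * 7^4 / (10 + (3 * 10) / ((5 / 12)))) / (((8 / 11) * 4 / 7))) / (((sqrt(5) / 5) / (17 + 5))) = -10168235 * sqrt(5) / 656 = -34659.85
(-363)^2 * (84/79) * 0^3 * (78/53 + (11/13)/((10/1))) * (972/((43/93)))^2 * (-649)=0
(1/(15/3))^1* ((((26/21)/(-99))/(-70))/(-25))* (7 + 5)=-52/3031875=-0.00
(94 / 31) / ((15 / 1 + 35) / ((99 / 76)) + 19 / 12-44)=-37224 / 49507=-0.75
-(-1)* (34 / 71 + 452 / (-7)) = -31854 / 497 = -64.09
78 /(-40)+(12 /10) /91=-705 /364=-1.94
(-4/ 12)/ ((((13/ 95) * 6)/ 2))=-0.81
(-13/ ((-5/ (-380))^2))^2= 5638207744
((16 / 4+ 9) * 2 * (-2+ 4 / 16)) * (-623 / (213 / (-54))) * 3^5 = -123987591 / 71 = -1746304.10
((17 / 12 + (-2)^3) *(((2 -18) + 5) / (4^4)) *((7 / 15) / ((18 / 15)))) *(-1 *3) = -6083 / 18432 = -0.33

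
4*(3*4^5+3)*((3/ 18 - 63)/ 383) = -772850/ 383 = -2017.89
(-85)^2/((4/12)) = 21675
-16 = -16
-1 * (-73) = 73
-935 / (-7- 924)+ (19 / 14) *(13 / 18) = 66511 / 33516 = 1.98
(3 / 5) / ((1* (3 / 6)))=6 / 5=1.20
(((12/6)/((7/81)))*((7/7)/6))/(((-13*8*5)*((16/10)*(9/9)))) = -0.00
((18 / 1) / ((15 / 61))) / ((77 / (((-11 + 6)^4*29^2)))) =38475750 / 77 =499685.06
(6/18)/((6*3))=1/54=0.02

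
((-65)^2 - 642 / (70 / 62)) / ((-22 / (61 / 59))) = -7806353 / 45430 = -171.83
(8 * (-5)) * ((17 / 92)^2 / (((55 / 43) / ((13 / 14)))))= -161551 / 162932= -0.99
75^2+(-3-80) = 5542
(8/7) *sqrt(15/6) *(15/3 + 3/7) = 152 *sqrt(10)/49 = 9.81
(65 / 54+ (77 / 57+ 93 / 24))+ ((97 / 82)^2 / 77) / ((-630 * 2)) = 239081252017 / 37184661360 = 6.43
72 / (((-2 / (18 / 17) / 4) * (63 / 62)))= -17856 / 119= -150.05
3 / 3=1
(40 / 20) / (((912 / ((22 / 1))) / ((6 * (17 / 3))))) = 187 / 114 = 1.64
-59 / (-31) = 59 / 31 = 1.90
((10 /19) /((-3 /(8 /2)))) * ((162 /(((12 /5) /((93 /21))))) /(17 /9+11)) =-62775 /3857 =-16.28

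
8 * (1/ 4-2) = -14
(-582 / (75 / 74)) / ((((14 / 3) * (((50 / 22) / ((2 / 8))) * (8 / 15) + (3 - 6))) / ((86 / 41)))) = -61113492 / 437675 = -139.63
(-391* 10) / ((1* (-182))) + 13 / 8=23.11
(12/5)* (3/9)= 4/5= 0.80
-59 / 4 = -14.75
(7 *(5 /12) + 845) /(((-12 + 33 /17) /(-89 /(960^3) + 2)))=-12242976152209 /72619130880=-168.59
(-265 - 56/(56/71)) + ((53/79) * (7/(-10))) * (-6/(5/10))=-130494/395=-330.36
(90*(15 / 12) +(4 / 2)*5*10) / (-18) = -425 / 36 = -11.81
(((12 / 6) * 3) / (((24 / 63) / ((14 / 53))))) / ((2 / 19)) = 8379 / 212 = 39.52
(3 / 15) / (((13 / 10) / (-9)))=-18 / 13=-1.38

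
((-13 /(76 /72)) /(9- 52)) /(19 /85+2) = 2210 /17157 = 0.13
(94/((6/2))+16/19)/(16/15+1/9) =27510/1007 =27.32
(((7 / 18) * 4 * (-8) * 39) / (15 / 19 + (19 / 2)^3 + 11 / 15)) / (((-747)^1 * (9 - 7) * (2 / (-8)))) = -2213120 / 1462840389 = -0.00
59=59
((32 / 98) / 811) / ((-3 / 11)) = -0.00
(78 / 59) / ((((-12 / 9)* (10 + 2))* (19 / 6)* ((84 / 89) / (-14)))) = 3471 / 8968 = 0.39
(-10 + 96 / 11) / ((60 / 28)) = -98 / 165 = -0.59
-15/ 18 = -5/ 6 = -0.83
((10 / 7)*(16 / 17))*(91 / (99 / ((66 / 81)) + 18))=4160 / 4743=0.88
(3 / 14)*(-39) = -117 / 14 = -8.36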